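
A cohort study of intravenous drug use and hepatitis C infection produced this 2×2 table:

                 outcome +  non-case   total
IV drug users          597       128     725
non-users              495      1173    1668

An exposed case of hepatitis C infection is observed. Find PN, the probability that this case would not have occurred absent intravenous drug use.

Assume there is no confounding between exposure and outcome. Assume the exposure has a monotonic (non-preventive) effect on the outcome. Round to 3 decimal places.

PN ≈ 0.640

p₁ = P(outcome | exposed) = 597/725 = 0.82345
p₀ = P(outcome | unexposed) = 495/1668 = 0.29676
Under exogeneity and monotonicity, PN = (p₁ − p₀)/p₁.
PN = (0.82345 − 0.29676) / 0.82345 ≈ 0.6396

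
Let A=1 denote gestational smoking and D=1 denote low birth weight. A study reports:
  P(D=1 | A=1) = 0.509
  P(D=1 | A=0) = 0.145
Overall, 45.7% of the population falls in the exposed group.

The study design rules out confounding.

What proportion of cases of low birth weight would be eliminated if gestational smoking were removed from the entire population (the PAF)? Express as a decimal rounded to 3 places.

Let p₁ = 0.509, p₀ = 0.145.
Overall risk P(Y=1) = π·p₁ + (1−π)·p₀ = 0.457×0.509 + 0.543×0.145 = 0.31135.
Under exogeneity, PAF = [P(Y=1) − p₀] / P(Y=1).
PAF = (0.31135 − 0.145) / 0.31135 ≈ 0.5343

PAF ≈ 0.534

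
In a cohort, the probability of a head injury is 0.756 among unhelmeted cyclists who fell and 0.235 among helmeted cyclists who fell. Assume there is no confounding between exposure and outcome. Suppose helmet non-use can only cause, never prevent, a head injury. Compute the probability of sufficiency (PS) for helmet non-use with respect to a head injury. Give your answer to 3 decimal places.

Let p₁ = 0.756, p₀ = 0.235.
Under exogeneity and monotonicity, PS = (p₁ − p₀) / (1 − p₀).
PS = (0.756 − 0.235) / (1 − 0.235) = 0.521 / 0.765 ≈ 0.6810

PS ≈ 0.681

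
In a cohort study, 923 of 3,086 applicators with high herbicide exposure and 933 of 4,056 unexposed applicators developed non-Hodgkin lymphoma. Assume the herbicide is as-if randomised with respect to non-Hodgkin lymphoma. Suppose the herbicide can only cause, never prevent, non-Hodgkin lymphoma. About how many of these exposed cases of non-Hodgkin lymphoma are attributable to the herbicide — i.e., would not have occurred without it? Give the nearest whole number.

about 213 cases

p₁ = P(outcome | exposed) = 923/3086 = 0.29909
p₀ = P(outcome | unexposed) = 933/4056 = 0.23003
PN = (p₁ − p₀)/p₁ = (0.29909 − 0.23003) / 0.29909 ≈ 0.23091.
Attributable cases ≈ PN × (exposed cases) = 0.23091 × 923 ≈ 213.13.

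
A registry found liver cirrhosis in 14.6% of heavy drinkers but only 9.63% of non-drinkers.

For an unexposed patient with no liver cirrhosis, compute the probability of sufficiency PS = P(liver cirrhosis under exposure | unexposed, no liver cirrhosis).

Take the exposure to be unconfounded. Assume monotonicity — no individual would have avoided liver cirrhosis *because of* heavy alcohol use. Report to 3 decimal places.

p₁ = 0.146, p₀ = 0.0963.
Under exogeneity and monotonicity, PS = (p₁ − p₀) / (1 − p₀).
PS = (0.146 − 0.0963) / (1 − 0.0963) = 0.0497 / 0.9037 ≈ 0.0550

PS ≈ 0.055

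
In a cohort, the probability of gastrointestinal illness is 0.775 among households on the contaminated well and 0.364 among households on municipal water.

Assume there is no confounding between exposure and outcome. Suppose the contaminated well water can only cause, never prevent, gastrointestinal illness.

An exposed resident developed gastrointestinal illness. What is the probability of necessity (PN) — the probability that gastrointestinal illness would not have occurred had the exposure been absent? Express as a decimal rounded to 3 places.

PN ≈ 0.530

Let p₁ = 0.775, p₀ = 0.364.
Under exogeneity and monotonicity, PN = (p₁ − p₀) / p₁.
PN = (0.775 − 0.364) / 0.775 = 0.411 / 0.775 ≈ 0.5303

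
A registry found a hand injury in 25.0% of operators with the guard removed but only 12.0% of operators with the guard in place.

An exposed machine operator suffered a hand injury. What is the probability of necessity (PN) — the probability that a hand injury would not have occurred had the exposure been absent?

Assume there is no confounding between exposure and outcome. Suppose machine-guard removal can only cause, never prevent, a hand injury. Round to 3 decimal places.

PN ≈ 0.520

p₁ = 0.25, p₀ = 0.12.
Under exogeneity and monotonicity, PN = (p₁ − p₀) / p₁.
PN = (0.25 − 0.12) / 0.25 = 0.13 / 0.25 ≈ 0.5200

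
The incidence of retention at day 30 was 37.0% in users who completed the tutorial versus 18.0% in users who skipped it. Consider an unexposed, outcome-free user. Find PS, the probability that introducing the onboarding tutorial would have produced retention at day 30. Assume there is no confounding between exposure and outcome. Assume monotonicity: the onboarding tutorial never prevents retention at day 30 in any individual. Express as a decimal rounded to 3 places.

p₁ = 0.37, p₀ = 0.18.
Under exogeneity and monotonicity, PS = (p₁ − p₀) / (1 − p₀).
PS = (0.37 − 0.18) / (1 − 0.18) = 0.19 / 0.82 ≈ 0.2317

PS ≈ 0.232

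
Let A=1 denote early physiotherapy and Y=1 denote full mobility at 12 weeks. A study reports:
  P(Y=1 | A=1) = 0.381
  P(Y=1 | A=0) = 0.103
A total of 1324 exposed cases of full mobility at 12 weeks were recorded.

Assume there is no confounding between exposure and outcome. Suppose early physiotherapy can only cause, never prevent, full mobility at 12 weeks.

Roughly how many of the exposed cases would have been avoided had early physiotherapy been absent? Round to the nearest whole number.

Let p₁ = 0.381, p₀ = 0.103.
PN = (p₁ − p₀)/p₁ = (0.381 − 0.103) / 0.381 ≈ 0.72966.
Attributable cases ≈ PN × (exposed cases) = 0.72966 × 1324 ≈ 966.07.

about 966 cases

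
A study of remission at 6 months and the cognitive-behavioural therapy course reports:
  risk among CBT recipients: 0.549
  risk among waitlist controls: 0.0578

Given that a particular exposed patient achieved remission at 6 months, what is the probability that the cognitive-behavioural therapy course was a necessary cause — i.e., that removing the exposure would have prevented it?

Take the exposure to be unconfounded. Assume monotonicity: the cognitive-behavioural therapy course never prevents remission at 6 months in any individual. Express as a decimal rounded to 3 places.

PN ≈ 0.895

Let p₁ = 0.549, p₀ = 0.0578.
Under exogeneity and monotonicity, PN = (p₁ − p₀) / p₁.
PN = (0.549 − 0.0578) / 0.549 = 0.4912 / 0.549 ≈ 0.8947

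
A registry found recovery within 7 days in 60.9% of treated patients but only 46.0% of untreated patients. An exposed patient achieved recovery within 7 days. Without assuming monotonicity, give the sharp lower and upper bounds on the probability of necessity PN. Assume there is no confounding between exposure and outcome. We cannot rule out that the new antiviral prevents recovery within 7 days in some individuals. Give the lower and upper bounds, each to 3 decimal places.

0.245 ≤ PN ≤ 0.887

p₁ = 0.609, p₀ = 0.46.
Under exogeneity alone the bounds on PN are max{0,(p₁−p₀)/p₁} ≤ PN ≤ min{1,(1−p₀)/p₁}.
  lower = (p₁ − p₀)/p₁ = 0.149 / 0.609 ≈ 0.2447
  upper = min{1, (1 − p₀)/p₁} = 0.54 / 0.609 ≈ 0.8867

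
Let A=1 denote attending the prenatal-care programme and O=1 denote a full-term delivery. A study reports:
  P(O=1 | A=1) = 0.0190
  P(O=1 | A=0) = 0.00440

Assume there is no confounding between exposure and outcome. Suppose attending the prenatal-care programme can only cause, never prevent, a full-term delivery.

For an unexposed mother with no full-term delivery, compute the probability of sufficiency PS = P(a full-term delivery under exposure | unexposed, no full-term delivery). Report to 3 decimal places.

Let p₁ = 0.019, p₀ = 0.0044.
Under exogeneity and monotonicity, PS = (p₁ − p₀) / (1 − p₀).
PS = (0.019 − 0.0044) / (1 − 0.0044) = 0.0146 / 0.9956 ≈ 0.0147

PS ≈ 0.015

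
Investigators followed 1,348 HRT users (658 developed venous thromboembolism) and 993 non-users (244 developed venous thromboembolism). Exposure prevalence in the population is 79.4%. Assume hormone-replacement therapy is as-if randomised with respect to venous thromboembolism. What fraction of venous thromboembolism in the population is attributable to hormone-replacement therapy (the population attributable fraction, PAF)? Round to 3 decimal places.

PAF ≈ 0.439

p₁ = P(outcome | exposed) = 658/1348 = 0.48813
p₀ = P(outcome | unexposed) = 244/993 = 0.24572
Overall risk P(Y=1) = π·p₁ + (1−π)·p₀ = 0.794×0.48813 + 0.206×0.24572 = 0.43819.
Under exogeneity, PAF = [P(Y=1) − p₀] / P(Y=1).
PAF = (0.43819 − 0.24572) / 0.43819 ≈ 0.4392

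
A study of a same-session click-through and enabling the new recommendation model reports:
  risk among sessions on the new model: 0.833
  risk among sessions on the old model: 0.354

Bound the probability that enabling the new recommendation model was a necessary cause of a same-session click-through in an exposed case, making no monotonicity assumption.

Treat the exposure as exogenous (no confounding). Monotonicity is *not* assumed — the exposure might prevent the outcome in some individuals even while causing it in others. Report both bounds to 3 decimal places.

Let p₁ = 0.833, p₀ = 0.354.
Under exogeneity alone the bounds on PN are max{0,(p₁−p₀)/p₁} ≤ PN ≤ min{1,(1−p₀)/p₁}.
  lower = (p₁ − p₀)/p₁ = 0.479 / 0.833 ≈ 0.5750
  upper = min{1, (1 − p₀)/p₁} = 0.646 / 0.833 ≈ 0.7755

0.575 ≤ PN ≤ 0.776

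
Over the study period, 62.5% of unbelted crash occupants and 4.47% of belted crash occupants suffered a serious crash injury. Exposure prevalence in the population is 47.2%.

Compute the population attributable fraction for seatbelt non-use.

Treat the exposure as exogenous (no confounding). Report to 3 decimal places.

p₁ = 0.625, p₀ = 0.0447.
Overall risk P(Y=1) = π·p₁ + (1−π)·p₀ = 0.472×0.625 + 0.528×0.0447 = 0.3186.
Under exogeneity, PAF = [P(Y=1) − p₀] / P(Y=1).
PAF = (0.3186 − 0.0447) / 0.3186 ≈ 0.8597

PAF ≈ 0.860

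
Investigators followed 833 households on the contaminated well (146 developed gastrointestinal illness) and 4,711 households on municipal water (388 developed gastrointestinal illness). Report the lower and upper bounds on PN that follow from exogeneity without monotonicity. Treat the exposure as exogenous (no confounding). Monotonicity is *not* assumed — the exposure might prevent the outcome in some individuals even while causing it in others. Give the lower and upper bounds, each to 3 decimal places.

p₁ = P(outcome | exposed) = 146/833 = 0.17527
p₀ = P(outcome | unexposed) = 388/4711 = 0.08236
Under exogeneity alone the bounds on PN are max{0,(p₁−p₀)/p₁} ≤ PN ≤ min{1,(1−p₀)/p₁}.
  lower = (p₁ − p₀)/p₁ = 0.09291 / 0.17527 ≈ 0.5301
  upper = min{1, (1 − p₀)/p₁} = 0.91764 / 0.17527 ≈ 5.2356 → capped at 1

0.530 ≤ PN ≤ 1.000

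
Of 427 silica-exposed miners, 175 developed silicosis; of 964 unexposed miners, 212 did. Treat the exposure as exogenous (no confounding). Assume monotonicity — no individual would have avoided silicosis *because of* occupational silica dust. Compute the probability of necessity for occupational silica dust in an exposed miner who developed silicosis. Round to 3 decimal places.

PN ≈ 0.463

p₁ = P(outcome | exposed) = 175/427 = 0.40984
p₀ = P(outcome | unexposed) = 212/964 = 0.21992
Under exogeneity and monotonicity, PN = (p₁ − p₀) / p₁.
PN = (0.40984 − 0.21992) / 0.40984 = 0.18992 / 0.40984 ≈ 0.4634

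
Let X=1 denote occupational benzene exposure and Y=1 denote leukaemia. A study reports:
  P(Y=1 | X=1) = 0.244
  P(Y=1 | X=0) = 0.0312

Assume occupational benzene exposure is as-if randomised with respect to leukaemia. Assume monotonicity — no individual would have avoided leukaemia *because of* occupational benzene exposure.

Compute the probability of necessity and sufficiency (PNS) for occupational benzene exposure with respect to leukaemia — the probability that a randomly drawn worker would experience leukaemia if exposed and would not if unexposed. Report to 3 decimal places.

PNS ≈ 0.213

Let p₁ = 0.244, p₀ = 0.0312.
Under exogeneity and monotonicity, PNS = p₁ − p₀.
PNS = 0.244 − 0.0312 = 0.2128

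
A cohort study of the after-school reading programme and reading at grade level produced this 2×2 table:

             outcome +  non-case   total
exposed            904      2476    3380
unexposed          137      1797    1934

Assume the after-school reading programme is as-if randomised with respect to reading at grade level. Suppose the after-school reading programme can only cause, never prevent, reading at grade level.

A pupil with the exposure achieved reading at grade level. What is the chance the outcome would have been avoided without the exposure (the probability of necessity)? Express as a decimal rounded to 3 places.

p₁ = P(outcome | exposed) = 904/3380 = 0.26746
p₀ = P(outcome | unexposed) = 137/1934 = 0.070838
Under exogeneity and monotonicity, PN = (p₁ − p₀)/p₁.
PN = (0.26746 − 0.070838) / 0.26746 ≈ 0.7351

PN ≈ 0.735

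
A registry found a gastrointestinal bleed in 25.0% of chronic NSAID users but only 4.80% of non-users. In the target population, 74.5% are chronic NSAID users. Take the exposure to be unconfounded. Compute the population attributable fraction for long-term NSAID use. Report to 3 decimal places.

p₁ = 0.25, p₀ = 0.048.
Overall risk P(Y=1) = π·p₁ + (1−π)·p₀ = 0.745×0.25 + 0.255×0.048 = 0.19849.
Under exogeneity, PAF = [P(Y=1) − p₀] / P(Y=1).
PAF = (0.19849 − 0.048) / 0.19849 ≈ 0.7582

PAF ≈ 0.758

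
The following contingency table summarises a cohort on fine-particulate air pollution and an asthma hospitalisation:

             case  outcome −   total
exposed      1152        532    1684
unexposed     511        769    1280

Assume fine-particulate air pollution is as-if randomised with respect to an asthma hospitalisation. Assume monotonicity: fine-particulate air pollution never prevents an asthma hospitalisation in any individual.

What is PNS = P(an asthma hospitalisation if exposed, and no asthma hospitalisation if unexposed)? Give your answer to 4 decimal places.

PNS ≈ 0.2849

p₁ = P(outcome | exposed) = 1152/1684 = 0.68409
p₀ = P(outcome | unexposed) = 511/1280 = 0.39922
Under exogeneity and monotonicity, PNS = p₁ − p₀.
PNS = 0.68409 − 0.39922 = 0.28487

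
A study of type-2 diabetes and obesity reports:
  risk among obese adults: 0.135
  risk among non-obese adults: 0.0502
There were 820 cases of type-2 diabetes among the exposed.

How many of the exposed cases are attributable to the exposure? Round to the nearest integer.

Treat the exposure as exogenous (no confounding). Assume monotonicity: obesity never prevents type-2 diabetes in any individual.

Let p₁ = 0.135, p₀ = 0.0502.
PN = (p₁ − p₀)/p₁ = (0.135 − 0.0502) / 0.135 ≈ 0.62815.
Attributable cases ≈ PN × (exposed cases) = 0.62815 × 820 ≈ 515.08.

about 515 cases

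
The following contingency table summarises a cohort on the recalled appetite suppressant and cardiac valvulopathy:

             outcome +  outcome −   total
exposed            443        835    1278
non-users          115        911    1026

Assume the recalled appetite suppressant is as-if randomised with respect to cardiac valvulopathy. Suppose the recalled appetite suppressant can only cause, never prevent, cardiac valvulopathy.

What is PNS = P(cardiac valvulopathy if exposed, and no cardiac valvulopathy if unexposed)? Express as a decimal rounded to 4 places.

PNS ≈ 0.2345

p₁ = P(outcome | exposed) = 443/1278 = 0.34664
p₀ = P(outcome | unexposed) = 115/1026 = 0.11209
Under exogeneity and monotonicity, PNS = p₁ − p₀.
PNS = 0.34664 − 0.11209 = 0.23455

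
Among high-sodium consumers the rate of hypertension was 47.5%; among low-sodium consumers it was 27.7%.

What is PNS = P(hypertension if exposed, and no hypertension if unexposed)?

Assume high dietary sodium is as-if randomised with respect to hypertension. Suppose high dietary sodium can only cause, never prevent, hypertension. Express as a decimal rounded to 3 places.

p₁ = 0.475, p₀ = 0.277.
Under exogeneity and monotonicity, PNS = p₁ − p₀.
PNS = 0.475 − 0.277 = 0.198

PNS ≈ 0.198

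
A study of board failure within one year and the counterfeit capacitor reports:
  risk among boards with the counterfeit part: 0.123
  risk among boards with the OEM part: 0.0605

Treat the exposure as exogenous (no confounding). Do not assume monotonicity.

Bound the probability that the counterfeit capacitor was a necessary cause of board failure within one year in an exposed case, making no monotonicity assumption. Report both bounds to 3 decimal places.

Let p₁ = 0.123, p₀ = 0.0605.
Under exogeneity alone the bounds on PN are max{0,(p₁−p₀)/p₁} ≤ PN ≤ min{1,(1−p₀)/p₁}.
  lower = (p₁ − p₀)/p₁ = 0.0625 / 0.123 ≈ 0.5081
  upper = min{1, (1 − p₀)/p₁} = 0.9395 / 0.123 ≈ 7.6382 → capped at 1

0.508 ≤ PN ≤ 1.000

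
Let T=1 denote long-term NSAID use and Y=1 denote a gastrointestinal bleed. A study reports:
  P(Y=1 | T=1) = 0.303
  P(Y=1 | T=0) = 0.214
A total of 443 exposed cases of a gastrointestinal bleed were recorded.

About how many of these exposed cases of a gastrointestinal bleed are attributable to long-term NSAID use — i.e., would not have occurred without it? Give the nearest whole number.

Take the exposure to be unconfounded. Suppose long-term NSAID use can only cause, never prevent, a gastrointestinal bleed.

Let p₁ = 0.303, p₀ = 0.214.
PN = (p₁ − p₀)/p₁ = (0.303 − 0.214) / 0.303 ≈ 0.29373.
Attributable cases ≈ PN × (exposed cases) = 0.29373 × 443 ≈ 130.12.

about 130 cases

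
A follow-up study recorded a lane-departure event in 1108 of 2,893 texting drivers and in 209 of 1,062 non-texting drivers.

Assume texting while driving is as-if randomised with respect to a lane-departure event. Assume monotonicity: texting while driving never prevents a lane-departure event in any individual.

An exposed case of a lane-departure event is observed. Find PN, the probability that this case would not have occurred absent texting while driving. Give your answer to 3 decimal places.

p₁ = P(outcome | exposed) = 1108/2893 = 0.38299
p₀ = P(outcome | unexposed) = 209/1062 = 0.1968
Under exogeneity and monotonicity, PN = (p₁ − p₀) / p₁.
PN = (0.38299 − 0.1968) / 0.38299 = 0.18619 / 0.38299 ≈ 0.4862

PN ≈ 0.486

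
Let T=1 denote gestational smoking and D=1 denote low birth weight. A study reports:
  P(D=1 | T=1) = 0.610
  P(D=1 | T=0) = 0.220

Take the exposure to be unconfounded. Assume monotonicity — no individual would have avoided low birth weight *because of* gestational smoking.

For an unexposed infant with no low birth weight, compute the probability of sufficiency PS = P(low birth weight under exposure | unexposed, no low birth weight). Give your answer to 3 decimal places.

Let p₁ = 0.61, p₀ = 0.22.
Under exogeneity and monotonicity, PS = (p₁ − p₀) / (1 − p₀).
PS = (0.61 − 0.22) / (1 − 0.22) = 0.39 / 0.78 ≈ 0.5000

PS ≈ 0.500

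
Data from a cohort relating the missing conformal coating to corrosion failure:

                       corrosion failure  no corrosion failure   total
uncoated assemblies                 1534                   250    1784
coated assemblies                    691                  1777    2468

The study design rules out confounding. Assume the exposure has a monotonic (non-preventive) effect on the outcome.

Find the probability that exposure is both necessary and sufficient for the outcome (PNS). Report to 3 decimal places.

PNS ≈ 0.580

p₁ = P(outcome | exposed) = 1534/1784 = 0.85987
p₀ = P(outcome | unexposed) = 691/2468 = 0.27998
Under exogeneity and monotonicity, PNS = p₁ − p₀.
PNS = 0.85987 − 0.27998 = 0.57988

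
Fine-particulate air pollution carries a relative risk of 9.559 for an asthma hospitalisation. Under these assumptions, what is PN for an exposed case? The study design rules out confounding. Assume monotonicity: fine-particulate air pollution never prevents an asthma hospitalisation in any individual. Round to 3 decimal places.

Under exogeneity and monotonicity, PN = (RR − 1) / RR = 1 − 1/RR.
PN = (9.559 − 1) / 9.559 = 8.559 / 9.559 ≈ 0.8954

PN ≈ 0.895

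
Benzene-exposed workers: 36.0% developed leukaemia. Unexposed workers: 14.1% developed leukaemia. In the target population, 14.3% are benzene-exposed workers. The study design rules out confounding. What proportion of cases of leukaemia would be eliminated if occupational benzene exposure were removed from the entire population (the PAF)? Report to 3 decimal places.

PAF ≈ 0.182

p₁ = 0.36, p₀ = 0.141.
Overall risk P(Y=1) = π·p₁ + (1−π)·p₀ = 0.143×0.36 + 0.857×0.141 = 0.17232.
Under exogeneity, PAF = [P(Y=1) − p₀] / P(Y=1).
PAF = (0.17232 − 0.141) / 0.17232 ≈ 0.1817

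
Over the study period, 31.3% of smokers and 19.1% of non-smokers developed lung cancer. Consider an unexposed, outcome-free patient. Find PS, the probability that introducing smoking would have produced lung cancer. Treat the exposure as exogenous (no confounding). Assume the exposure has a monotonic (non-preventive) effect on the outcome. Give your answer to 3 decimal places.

p₁ = 0.313, p₀ = 0.191.
Under exogeneity and monotonicity, PS = (p₁ − p₀) / (1 − p₀).
PS = (0.313 − 0.191) / (1 − 0.191) = 0.122 / 0.809 ≈ 0.1508

PS ≈ 0.151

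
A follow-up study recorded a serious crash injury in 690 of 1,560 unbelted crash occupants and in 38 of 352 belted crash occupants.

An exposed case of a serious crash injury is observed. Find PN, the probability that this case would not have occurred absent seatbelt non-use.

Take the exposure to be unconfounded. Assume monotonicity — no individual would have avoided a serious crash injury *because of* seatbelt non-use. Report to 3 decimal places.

PN ≈ 0.756

p₁ = P(outcome | exposed) = 690/1560 = 0.44231
p₀ = P(outcome | unexposed) = 38/352 = 0.10795
Under exogeneity and monotonicity, PN = (p₁ − p₀) / p₁.
PN = (0.44231 − 0.10795) / 0.44231 = 0.33435 / 0.44231 ≈ 0.7559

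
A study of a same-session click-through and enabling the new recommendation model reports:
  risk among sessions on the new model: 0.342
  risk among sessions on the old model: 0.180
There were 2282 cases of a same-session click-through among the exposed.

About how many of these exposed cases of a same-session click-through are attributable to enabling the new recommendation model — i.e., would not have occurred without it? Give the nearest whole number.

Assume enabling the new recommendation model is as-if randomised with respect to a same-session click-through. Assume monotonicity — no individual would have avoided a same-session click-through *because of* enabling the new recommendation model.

Let p₁ = 0.342, p₀ = 0.18.
PN = (p₁ − p₀)/p₁ = (0.342 − 0.18) / 0.342 ≈ 0.47368.
Attributable cases ≈ PN × (exposed cases) = 0.47368 × 2282 ≈ 1080.95.

about 1081 cases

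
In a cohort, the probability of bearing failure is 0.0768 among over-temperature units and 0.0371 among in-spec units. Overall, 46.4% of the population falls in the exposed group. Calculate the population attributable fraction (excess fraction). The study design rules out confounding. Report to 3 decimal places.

PAF ≈ 0.332

Let p₁ = 0.0768, p₀ = 0.0371.
Overall risk P(Y=1) = π·p₁ + (1−π)·p₀ = 0.464×0.0768 + 0.536×0.0371 = 0.055521.
Under exogeneity, PAF = [P(Y=1) − p₀] / P(Y=1).
PAF = (0.055521 − 0.0371) / 0.055521 ≈ 0.3318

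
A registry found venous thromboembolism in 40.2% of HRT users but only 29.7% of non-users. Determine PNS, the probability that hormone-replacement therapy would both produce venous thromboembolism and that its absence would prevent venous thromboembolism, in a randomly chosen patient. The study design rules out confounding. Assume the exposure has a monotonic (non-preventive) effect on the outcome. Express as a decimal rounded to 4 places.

PNS ≈ 0.1050

p₁ = 0.402, p₀ = 0.297.
Under exogeneity and monotonicity, PNS = p₁ − p₀.
PNS = 0.402 − 0.297 = 0.105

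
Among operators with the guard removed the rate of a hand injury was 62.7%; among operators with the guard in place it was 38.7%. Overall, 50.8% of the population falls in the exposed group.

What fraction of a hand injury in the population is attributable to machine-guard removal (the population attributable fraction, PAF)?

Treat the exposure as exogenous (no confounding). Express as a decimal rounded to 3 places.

p₁ = 0.627, p₀ = 0.387.
Overall risk P(Y=1) = π·p₁ + (1−π)·p₀ = 0.508×0.627 + 0.492×0.387 = 0.50892.
Under exogeneity, PAF = [P(Y=1) − p₀] / P(Y=1).
PAF = (0.50892 − 0.387) / 0.50892 ≈ 0.2396

PAF ≈ 0.240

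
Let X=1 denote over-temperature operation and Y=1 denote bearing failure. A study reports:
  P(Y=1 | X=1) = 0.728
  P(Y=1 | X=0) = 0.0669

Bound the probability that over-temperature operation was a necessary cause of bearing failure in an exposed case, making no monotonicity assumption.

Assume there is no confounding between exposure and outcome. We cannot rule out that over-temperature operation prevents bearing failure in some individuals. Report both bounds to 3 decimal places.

0.908 ≤ PN ≤ 1.000

Let p₁ = 0.728, p₀ = 0.0669.
Under exogeneity alone the bounds on PN are max{0,(p₁−p₀)/p₁} ≤ PN ≤ min{1,(1−p₀)/p₁}.
  lower = (p₁ − p₀)/p₁ = 0.6611 / 0.728 ≈ 0.9081
  upper = min{1, (1 − p₀)/p₁} = 0.9331 / 0.728 ≈ 1.2817 → capped at 1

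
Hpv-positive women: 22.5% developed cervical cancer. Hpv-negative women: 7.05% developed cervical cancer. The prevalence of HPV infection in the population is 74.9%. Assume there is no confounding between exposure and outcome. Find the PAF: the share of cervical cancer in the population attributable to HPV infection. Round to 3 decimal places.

PAF ≈ 0.621

p₁ = 0.225, p₀ = 0.0705.
Overall risk P(Y=1) = π·p₁ + (1−π)·p₀ = 0.749×0.225 + 0.251×0.0705 = 0.18622.
Under exogeneity, PAF = [P(Y=1) − p₀] / P(Y=1).
PAF = (0.18622 − 0.0705) / 0.18622 ≈ 0.6214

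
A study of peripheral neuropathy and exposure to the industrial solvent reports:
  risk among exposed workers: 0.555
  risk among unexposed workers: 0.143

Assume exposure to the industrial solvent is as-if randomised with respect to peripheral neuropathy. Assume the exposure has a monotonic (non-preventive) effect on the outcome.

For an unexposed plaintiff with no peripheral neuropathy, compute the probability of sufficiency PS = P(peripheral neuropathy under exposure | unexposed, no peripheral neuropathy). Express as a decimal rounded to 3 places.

Let p₁ = 0.555, p₀ = 0.143.
Under exogeneity and monotonicity, PS = (p₁ − p₀) / (1 − p₀).
PS = (0.555 − 0.143) / (1 − 0.143) = 0.412 / 0.857 ≈ 0.4807

PS ≈ 0.481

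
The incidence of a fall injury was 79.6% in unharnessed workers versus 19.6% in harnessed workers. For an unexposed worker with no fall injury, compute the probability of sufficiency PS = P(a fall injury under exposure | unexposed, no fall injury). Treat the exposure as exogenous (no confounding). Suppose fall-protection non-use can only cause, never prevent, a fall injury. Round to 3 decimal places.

p₁ = 0.796, p₀ = 0.196.
Under exogeneity and monotonicity, PS = (p₁ − p₀) / (1 − p₀).
PS = (0.796 − 0.196) / (1 − 0.196) = 0.6 / 0.804 ≈ 0.7463

PS ≈ 0.746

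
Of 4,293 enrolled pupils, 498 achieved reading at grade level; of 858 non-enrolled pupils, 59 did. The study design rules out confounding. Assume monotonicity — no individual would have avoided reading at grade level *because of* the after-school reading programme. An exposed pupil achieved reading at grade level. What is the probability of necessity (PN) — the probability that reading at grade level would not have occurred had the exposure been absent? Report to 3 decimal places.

PN ≈ 0.407

p₁ = P(outcome | exposed) = 498/4293 = 0.116
p₀ = P(outcome | unexposed) = 59/858 = 0.068765
Under exogeneity and monotonicity, PN = (p₁ − p₀) / p₁.
PN = (0.116 − 0.068765) / 0.116 = 0.047238 / 0.116 ≈ 0.4072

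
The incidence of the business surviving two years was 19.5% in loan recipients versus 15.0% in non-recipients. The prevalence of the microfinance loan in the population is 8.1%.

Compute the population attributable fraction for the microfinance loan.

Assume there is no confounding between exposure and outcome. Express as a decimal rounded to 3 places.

PAF ≈ 0.024

p₁ = 0.195, p₀ = 0.15.
Overall risk P(Y=1) = π·p₁ + (1−π)·p₀ = 0.081×0.195 + 0.919×0.15 = 0.15365.
Under exogeneity, PAF = [P(Y=1) − p₀] / P(Y=1).
PAF = (0.15365 − 0.15) / 0.15365 ≈ 0.0237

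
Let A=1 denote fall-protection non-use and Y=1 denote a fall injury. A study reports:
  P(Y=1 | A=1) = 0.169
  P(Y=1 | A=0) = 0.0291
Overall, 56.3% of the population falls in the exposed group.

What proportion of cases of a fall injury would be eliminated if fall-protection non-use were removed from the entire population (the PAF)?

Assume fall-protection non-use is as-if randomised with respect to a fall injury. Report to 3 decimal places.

PAF ≈ 0.730

Let p₁ = 0.169, p₀ = 0.0291.
Overall risk P(Y=1) = π·p₁ + (1−π)·p₀ = 0.563×0.169 + 0.437×0.0291 = 0.10786.
Under exogeneity, PAF = [P(Y=1) − p₀] / P(Y=1).
PAF = (0.10786 − 0.0291) / 0.10786 ≈ 0.7302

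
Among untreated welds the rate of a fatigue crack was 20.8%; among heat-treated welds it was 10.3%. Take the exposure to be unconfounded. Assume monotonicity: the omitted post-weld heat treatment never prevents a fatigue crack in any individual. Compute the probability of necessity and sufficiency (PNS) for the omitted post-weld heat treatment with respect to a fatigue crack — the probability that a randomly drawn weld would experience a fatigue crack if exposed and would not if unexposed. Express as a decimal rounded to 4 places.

PNS ≈ 0.1050

p₁ = 0.208, p₀ = 0.103.
Under exogeneity and monotonicity, PNS = p₁ − p₀.
PNS = 0.208 − 0.103 = 0.105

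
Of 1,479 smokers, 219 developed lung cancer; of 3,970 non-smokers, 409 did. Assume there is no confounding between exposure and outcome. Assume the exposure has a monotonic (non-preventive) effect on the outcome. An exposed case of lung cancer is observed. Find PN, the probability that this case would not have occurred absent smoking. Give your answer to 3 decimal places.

PN ≈ 0.304

p₁ = P(outcome | exposed) = 219/1479 = 0.14807
p₀ = P(outcome | unexposed) = 409/3970 = 0.10302
Under exogeneity and monotonicity, PN = (p₁ − p₀) / p₁.
PN = (0.14807 − 0.10302) / 0.14807 = 0.04505 / 0.14807 ≈ 0.3042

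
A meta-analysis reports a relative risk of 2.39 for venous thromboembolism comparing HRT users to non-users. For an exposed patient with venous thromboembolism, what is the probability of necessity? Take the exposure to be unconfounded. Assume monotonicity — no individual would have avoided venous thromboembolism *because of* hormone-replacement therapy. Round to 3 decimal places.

Under exogeneity and monotonicity, PN = (RR − 1) / RR = 1 − 1/RR.
PN = (2.39 − 1) / 2.39 = 1.39 / 2.39 ≈ 0.5816

PN ≈ 0.582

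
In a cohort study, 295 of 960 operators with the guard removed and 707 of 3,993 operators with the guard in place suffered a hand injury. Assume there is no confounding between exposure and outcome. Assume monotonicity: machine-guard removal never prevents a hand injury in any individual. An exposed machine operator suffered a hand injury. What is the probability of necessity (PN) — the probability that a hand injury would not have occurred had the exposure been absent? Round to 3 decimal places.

p₁ = P(outcome | exposed) = 295/960 = 0.30729
p₀ = P(outcome | unexposed) = 707/3993 = 0.17706
Under exogeneity and monotonicity, PN = (p₁ − p₀) / p₁.
PN = (0.30729 − 0.17706) / 0.30729 = 0.13023 / 0.30729 ≈ 0.4238

PN ≈ 0.424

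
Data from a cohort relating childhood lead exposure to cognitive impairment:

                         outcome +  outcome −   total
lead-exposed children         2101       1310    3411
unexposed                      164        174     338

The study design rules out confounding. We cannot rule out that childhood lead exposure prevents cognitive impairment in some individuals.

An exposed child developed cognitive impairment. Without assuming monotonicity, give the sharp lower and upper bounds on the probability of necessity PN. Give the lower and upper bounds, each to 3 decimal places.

0.212 ≤ PN ≤ 0.836

p₁ = P(outcome | exposed) = 2101/3411 = 0.61595
p₀ = P(outcome | unexposed) = 164/338 = 0.48521
Under exogeneity alone the bounds on PN are max{0,(p₁−p₀)/p₁} ≤ PN ≤ min{1,(1−p₀)/p₁}.
  lower = (p₁ − p₀)/p₁ = 0.13074 / 0.61595 ≈ 0.2123
  upper = min{1, (1 − p₀)/p₁} = 0.51479 / 0.61595 ≈ 0.8358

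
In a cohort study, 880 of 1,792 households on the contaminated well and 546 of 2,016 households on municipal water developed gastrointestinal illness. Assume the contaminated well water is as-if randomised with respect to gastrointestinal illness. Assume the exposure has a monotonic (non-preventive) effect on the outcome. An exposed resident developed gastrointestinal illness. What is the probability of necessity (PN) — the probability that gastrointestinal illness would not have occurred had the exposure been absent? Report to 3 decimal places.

p₁ = P(outcome | exposed) = 880/1792 = 0.49107
p₀ = P(outcome | unexposed) = 546/2016 = 0.27083
Under exogeneity and monotonicity, PN = (p₁ − p₀) / p₁.
PN = (0.49107 − 0.27083) / 0.49107 = 0.22024 / 0.49107 ≈ 0.4485

PN ≈ 0.448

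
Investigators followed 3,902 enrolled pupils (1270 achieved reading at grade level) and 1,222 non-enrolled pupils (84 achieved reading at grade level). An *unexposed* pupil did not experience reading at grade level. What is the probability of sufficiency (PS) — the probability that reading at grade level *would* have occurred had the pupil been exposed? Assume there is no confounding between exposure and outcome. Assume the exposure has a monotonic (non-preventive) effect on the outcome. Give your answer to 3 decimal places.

PS ≈ 0.276

p₁ = P(outcome | exposed) = 1270/3902 = 0.32547
p₀ = P(outcome | unexposed) = 84/1222 = 0.06874
Under exogeneity and monotonicity, PS = (p₁ − p₀) / (1 − p₀).
PS = (0.32547 − 0.06874) / (1 − 0.06874) = 0.25673 / 0.93126 ≈ 0.2757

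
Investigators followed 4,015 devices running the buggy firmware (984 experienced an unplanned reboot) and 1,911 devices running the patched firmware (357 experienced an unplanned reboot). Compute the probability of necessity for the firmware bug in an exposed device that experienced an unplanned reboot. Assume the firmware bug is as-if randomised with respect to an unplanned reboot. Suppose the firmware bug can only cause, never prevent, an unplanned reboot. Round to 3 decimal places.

PN ≈ 0.238

p₁ = P(outcome | exposed) = 984/4015 = 0.24508
p₀ = P(outcome | unexposed) = 357/1911 = 0.18681
Under exogeneity and monotonicity, PN = (p₁ − p₀) / p₁.
PN = (0.24508 − 0.18681) / 0.24508 = 0.058268 / 0.24508 ≈ 0.2377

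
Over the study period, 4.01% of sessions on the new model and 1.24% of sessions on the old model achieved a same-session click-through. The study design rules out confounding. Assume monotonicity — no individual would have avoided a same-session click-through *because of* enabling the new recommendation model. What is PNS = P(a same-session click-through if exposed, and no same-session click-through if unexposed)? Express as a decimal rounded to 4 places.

p₁ = 0.0401, p₀ = 0.0124.
Under exogeneity and monotonicity, PNS = p₁ − p₀.
PNS = 0.0401 − 0.0124 = 0.0277

PNS ≈ 0.0277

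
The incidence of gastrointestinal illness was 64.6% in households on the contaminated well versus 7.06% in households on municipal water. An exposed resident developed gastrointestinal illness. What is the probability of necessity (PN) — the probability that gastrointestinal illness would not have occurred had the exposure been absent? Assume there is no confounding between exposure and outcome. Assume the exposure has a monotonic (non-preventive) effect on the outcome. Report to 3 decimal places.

PN ≈ 0.891

p₁ = 0.646, p₀ = 0.0706.
Under exogeneity and monotonicity, PN = (p₁ − p₀) / p₁.
PN = (0.646 − 0.0706) / 0.646 = 0.5754 / 0.646 ≈ 0.8907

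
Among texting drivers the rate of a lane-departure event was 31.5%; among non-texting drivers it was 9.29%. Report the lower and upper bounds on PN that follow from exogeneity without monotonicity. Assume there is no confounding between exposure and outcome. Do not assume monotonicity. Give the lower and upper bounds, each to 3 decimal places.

0.705 ≤ PN ≤ 1.000

p₁ = 0.315, p₀ = 0.0929.
Under exogeneity alone the bounds on PN are max{0,(p₁−p₀)/p₁} ≤ PN ≤ min{1,(1−p₀)/p₁}.
  lower = (p₁ − p₀)/p₁ = 0.2221 / 0.315 ≈ 0.7051
  upper = min{1, (1 − p₀)/p₁} = 0.9071 / 0.315 ≈ 2.8797 → capped at 1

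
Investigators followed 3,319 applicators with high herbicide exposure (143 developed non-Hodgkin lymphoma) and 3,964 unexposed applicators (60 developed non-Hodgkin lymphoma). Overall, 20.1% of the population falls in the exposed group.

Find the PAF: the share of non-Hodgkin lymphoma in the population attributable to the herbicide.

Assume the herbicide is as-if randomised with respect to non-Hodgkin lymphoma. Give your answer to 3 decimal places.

p₁ = P(outcome | exposed) = 143/3319 = 0.043085
p₀ = P(outcome | unexposed) = 60/3964 = 0.015136
Overall risk P(Y=1) = π·p₁ + (1−π)·p₀ = 0.201×0.043085 + 0.799×0.015136 = 0.020754.
Under exogeneity, PAF = [P(Y=1) − p₀] / P(Y=1).
PAF = (0.020754 − 0.015136) / 0.020754 ≈ 0.2707

PAF ≈ 0.271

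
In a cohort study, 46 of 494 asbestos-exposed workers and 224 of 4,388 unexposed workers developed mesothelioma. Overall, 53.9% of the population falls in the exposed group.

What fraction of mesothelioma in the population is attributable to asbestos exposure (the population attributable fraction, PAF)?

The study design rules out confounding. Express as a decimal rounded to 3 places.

p₁ = P(outcome | exposed) = 46/494 = 0.093117
p₀ = P(outcome | unexposed) = 224/4388 = 0.051048
Overall risk P(Y=1) = π·p₁ + (1−π)·p₀ = 0.539×0.093117 + 0.461×0.051048 = 0.073724.
Under exogeneity, PAF = [P(Y=1) − p₀] / P(Y=1).
PAF = (0.073724 − 0.051048) / 0.073724 ≈ 0.3076

PAF ≈ 0.308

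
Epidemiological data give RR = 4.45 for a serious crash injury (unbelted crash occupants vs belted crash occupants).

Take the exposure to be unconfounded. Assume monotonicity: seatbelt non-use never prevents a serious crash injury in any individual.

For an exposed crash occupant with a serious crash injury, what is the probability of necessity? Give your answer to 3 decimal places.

PN ≈ 0.775

Under exogeneity and monotonicity, PN = (RR − 1) / RR = 1 − 1/RR.
PN = (4.45 − 1) / 4.45 = 3.45 / 4.45 ≈ 0.7753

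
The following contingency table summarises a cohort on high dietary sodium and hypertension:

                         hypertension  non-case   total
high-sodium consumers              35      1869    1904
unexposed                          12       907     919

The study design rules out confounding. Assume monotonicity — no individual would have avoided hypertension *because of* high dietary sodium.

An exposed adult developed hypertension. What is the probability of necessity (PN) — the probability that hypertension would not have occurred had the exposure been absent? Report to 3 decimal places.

PN ≈ 0.290

p₁ = P(outcome | exposed) = 35/1904 = 0.018382
p₀ = P(outcome | unexposed) = 12/919 = 0.013058
Under exogeneity and monotonicity, PN = (p₁ − p₀)/p₁.
PN = (0.018382 − 0.013058) / 0.018382 ≈ 0.2897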